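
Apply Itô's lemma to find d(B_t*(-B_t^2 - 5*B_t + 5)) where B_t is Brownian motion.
d(B_t*(-B_t^2 - 5*B_t + 5)) = (-3*B_t - 5) dt + (-3*B_t^2 - 10*B_t + 5) dB_t

Itô's formula for f(B_t) gives d f(B_t) = f'(B_t) dB_t + (1/2) f''(B_t) dt. Compute derivatives of f(x) = x*(-x^2 - 5*x + 5):
  f'(x)  = -3*x^2 - 10*x + 5
  f''(x) = -6*x - 10
Substitute x = B_t and multiply the f'' term by 1/2:
  drift     = (1/2) * (-6*x - 10) evaluated at B_t = -3*B_t - 5
  diffusion = (-3*x^2 - 10*x + 5) evaluated at B_t = -3*B_t^2 - 10*B_t + 5
Therefore d(B_t*(-B_t^2 - 5*B_t + 5)) = (-3*B_t - 5) dt + (-3*B_t^2 - 10*B_t + 5) dB_t.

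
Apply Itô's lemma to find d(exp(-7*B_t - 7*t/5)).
d(exp(-7*B_t - 7*t/5)) = (231*exp(-7*B_t - 7*t/5)/10) dt + (-7*exp(-7*B_t - 7*t/5)) dB_t

Itô's formula for f(t, x): d f(t, B_t) = (f_t + (1/2) f_xx) dt + f_x dB_t. Compute partials of f(t, x) = exp(-7*t/5 - 7*x):
  f_t(t,x)  = -7*exp(-7*t/5 - 7*x)/5
  f_x(t,x)  = -7*exp(-7*t/5 - 7*x)
  f_xx(t,x) = 49*exp(-7*t/5 - 7*x)
Assemble drift = f_t + (1/2) f_xx = 231*exp(-7*t/5 - 7*x)/10 and diffusion = f_x = -7*exp(-7*t/5 - 7*x). Substituting x = B_t:
  d(exp(-7*B_t - 7*t/5)) = (231*exp(-7*B_t - 7*t/5)/10) dt + (-7*exp(-7*B_t - 7*t/5)) dB_t.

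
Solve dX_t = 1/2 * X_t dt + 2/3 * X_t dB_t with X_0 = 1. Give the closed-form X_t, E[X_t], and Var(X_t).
X_t = 1 * exp((5/18) t + (2/3) B_t); E[X_t] = exp(t/2); Var(X_t) = exp(13*t/9) - exp(t)

For GBM dX = mu X dt + sigma X dB with X_0 = x_0, apply Itô to Y = log X: dY = (mu - sigma^2/2) dt + sigma dB, so Y_t = log(x_0) + (mu - sigma^2/2) t + sigma B_t and hence X_t = x_0 * exp((mu - sigma^2/2) t + sigma B_t).
With mu = 1/2, sigma = 2/3, x_0 = 1, this gives:
  X_t = 1 * exp((5/18) * t + (2/3) * B_t).
Since sigma*B_t ~ Normal(0, sigma^2 t), E[exp(sigma*B_t)] = exp(sigma^2 t / 2); so E[X_t] = x_0 * exp((mu - sigma^2/2) t) * exp(sigma^2 t / 2) = x_0 * exp(mu t) = exp(t/2).
Var(X_t) = E[X_t^2] - (E[X_t])^2 = x_0^2 * exp(2 mu t) * (exp(sigma^2 t) - 1) = exp(13*t/9) - exp(t).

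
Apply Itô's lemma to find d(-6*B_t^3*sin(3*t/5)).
d(-6*B_t^3*sin(3*t/5)) = (-18*B_t*(B_t^2*cos(3*t/5) + 5*sin(3*t/5))/5) dt + (-18*B_t^2*sin(3*t/5)) dB_t

Itô's formula for f(t, x): d f(t, B_t) = (f_t + (1/2) f_xx) dt + f_x dB_t. Compute partials of f(t, x) = -6*x^3*sin(3*t/5):
  f_t(t,x)  = -18*x^3*cos(3*t/5)/5
  f_x(t,x)  = -18*x^2*sin(3*t/5)
  f_xx(t,x) = -36*x*sin(3*t/5)
Assemble drift = f_t + (1/2) f_xx = -18*x*(x^2*cos(3*t/5) + 5*sin(3*t/5))/5 and diffusion = f_x = -18*x^2*sin(3*t/5). Substituting x = B_t:
  d(-6*B_t^3*sin(3*t/5)) = (-18*B_t*(B_t^2*cos(3*t/5) + 5*sin(3*t/5))/5) dt + (-18*B_t^2*sin(3*t/5)) dB_t.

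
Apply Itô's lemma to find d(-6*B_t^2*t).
d(-6*B_t^2*t) = (-6*B_t^2 - 6*t) dt + (-12*B_t*t) dB_t

Itô's formula for f(t, x): d f(t, B_t) = (f_t + (1/2) f_xx) dt + f_x dB_t. Compute partials of f(t, x) = -6*t*x^2:
  f_t(t,x)  = -6*x^2
  f_x(t,x)  = -12*t*x
  f_xx(t,x) = -12*t
Assemble drift = f_t + (1/2) f_xx = -6*t - 6*x^2 and diffusion = f_x = -12*t*x. Substituting x = B_t:
  d(-6*B_t^2*t) = (-6*B_t^2 - 6*t) dt + (-12*B_t*t) dB_t.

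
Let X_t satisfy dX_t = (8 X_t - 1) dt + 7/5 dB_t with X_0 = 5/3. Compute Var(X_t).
Var(X_t) = 49*exp(16*t)/400 - 49/400

The variance V(t) = Var(X_t) satisfies V'(t) = 2 a V(t) + c^2 with V(0) = 0 (drift coefficient is linear in X, diffusion is constant). With a = 8, c = 7/5, the solution is
  V(t) = (c^2 / (2 a)) * (exp(2 a t) - 1)
       = ((7/5)^2 / (2*8)) * (exp(16 t) - 1)
       = 49*exp(16*t)/400 - 49/400.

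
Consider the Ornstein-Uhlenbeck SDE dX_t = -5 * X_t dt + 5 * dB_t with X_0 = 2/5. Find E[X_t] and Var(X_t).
E[X_t] = 2*exp(-5*t)/5; Var(X_t) = 5/2 - 5*exp(-10*t)/2

The OU SDE dX = -theta X dt + sigma dB admits the integrating factor exp(theta t): d(exp(theta t) X_t) = sigma exp(theta t) dB_t. Integrating from 0 to t:
  X_t = x_0 * exp(-theta t) + sigma * int_0^t exp(-theta (t-s)) dB_s.
The Itô integral has mean 0 and (by the Itô isometry) variance sigma^2 * int_0^t exp(-2 theta (t - s)) ds = sigma^2 * (1 - exp(-2 theta t)) / (2 theta).
With theta = 5, sigma = 5, x_0 = 2/5:
  E[X_t] = 2/5 * exp(-5 t) = 2*exp(-5*t)/5
  Var(X_t) = (5)^2 * (1 - exp(-2*5 t)) / (2 * 5) = 5/2 - 5*exp(-10*t)/2.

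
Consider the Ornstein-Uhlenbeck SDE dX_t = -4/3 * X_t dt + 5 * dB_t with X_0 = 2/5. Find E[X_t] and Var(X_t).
E[X_t] = 2*exp(-4*t/3)/5; Var(X_t) = 75/8 - 75*exp(-8*t/3)/8

The OU SDE dX = -theta X dt + sigma dB admits the integrating factor exp(theta t): d(exp(theta t) X_t) = sigma exp(theta t) dB_t. Integrating from 0 to t:
  X_t = x_0 * exp(-theta t) + sigma * int_0^t exp(-theta (t-s)) dB_s.
The Itô integral has mean 0 and (by the Itô isometry) variance sigma^2 * int_0^t exp(-2 theta (t - s)) ds = sigma^2 * (1 - exp(-2 theta t)) / (2 theta).
With theta = 4/3, sigma = 5, x_0 = 2/5:
  E[X_t] = 2/5 * exp(-4/3 t) = 2*exp(-4*t/3)/5
  Var(X_t) = (5)^2 * (1 - exp(-2*4/3 t)) / (2 * 4/3) = 75/8 - 75*exp(-8*t/3)/8.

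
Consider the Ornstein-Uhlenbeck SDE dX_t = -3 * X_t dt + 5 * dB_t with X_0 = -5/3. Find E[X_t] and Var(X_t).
E[X_t] = -5*exp(-3*t)/3; Var(X_t) = 25/6 - 25*exp(-6*t)/6

The OU SDE dX = -theta X dt + sigma dB admits the integrating factor exp(theta t): d(exp(theta t) X_t) = sigma exp(theta t) dB_t. Integrating from 0 to t:
  X_t = x_0 * exp(-theta t) + sigma * int_0^t exp(-theta (t-s)) dB_s.
The Itô integral has mean 0 and (by the Itô isometry) variance sigma^2 * int_0^t exp(-2 theta (t - s)) ds = sigma^2 * (1 - exp(-2 theta t)) / (2 theta).
With theta = 3, sigma = 5, x_0 = -5/3:
  E[X_t] = -5/3 * exp(-3 t) = -5*exp(-3*t)/3
  Var(X_t) = (5)^2 * (1 - exp(-2*3 t)) / (2 * 3) = 25/6 - 25*exp(-6*t)/6.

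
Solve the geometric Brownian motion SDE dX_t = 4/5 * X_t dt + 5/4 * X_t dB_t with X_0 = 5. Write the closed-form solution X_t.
X_t = 5 * exp((3/160) * t + (5/4) * B_t)

For GBM dX = mu X dt + sigma X dB with X_0 = x_0, apply Itô to Y = log X: dY = (mu - sigma^2/2) dt + sigma dB, so Y_t = log(x_0) + (mu - sigma^2/2) t + sigma B_t and hence X_t = x_0 * exp((mu - sigma^2/2) t + sigma B_t).
With mu = 4/5, sigma = 5/4, x_0 = 5, this gives:
  X_t = 5 * exp((3/160) * t + (5/4) * B_t).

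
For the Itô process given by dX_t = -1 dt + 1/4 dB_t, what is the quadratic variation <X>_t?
<X>_t = t/16

For an Itô process dX_t = a(t) dt + b(t) dB_t, the quadratic variation is <X>_t = int_0^t b(s)^2 ds (the drift term does not contribute). Here b(s) = 1/4, so
  b(s)^2 = 1/16.
Integrating from 0 to t:
  <X>_t = int_0^t (1/16) ds = t/16.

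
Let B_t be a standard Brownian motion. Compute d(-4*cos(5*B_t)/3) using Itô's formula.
d(-4*cos(5*B_t)/3) = (50*cos(5*B_t)/3) dt + (20*sin(5*B_t)/3) dB_t

Itô's formula for f(B_t) gives d f(B_t) = f'(B_t) dB_t + (1/2) f''(B_t) dt. Compute derivatives of f(x) = -4*cos(5*x)/3:
  f'(x)  = 20*sin(5*x)/3
  f''(x) = 100*cos(5*x)/3
Substitute x = B_t and multiply the f'' term by 1/2:
  drift     = (1/2) * (100*cos(5*x)/3) evaluated at B_t = 50*cos(5*B_t)/3
  diffusion = (20*sin(5*x)/3) evaluated at B_t = 20*sin(5*B_t)/3
Therefore d(-4*cos(5*B_t)/3) = (50*cos(5*B_t)/3) dt + (20*sin(5*B_t)/3) dB_t.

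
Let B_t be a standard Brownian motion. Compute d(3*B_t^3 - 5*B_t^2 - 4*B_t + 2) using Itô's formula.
d(3*B_t^3 - 5*B_t^2 - 4*B_t + 2) = (9*B_t - 5) dt + (9*B_t^2 - 10*B_t - 4) dB_t

Itô's formula for f(B_t) gives d f(B_t) = f'(B_t) dB_t + (1/2) f''(B_t) dt. Compute derivatives of f(x) = 3*x^3 - 5*x^2 - 4*x + 2:
  f'(x)  = 9*x^2 - 10*x - 4
  f''(x) = 18*x - 10
Substitute x = B_t and multiply the f'' term by 1/2:
  drift     = (1/2) * (18*x - 10) evaluated at B_t = 9*B_t - 5
  diffusion = (9*x^2 - 10*x - 4) evaluated at B_t = 9*B_t^2 - 10*B_t - 4
Therefore d(3*B_t^3 - 5*B_t^2 - 4*B_t + 2) = (9*B_t - 5) dt + (9*B_t^2 - 10*B_t - 4) dB_t.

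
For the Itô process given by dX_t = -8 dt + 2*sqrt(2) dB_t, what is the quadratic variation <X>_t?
<X>_t = 8*t

For an Itô process dX_t = a(t) dt + b(t) dB_t, the quadratic variation is <X>_t = int_0^t b(s)^2 ds (the drift term does not contribute). Here b(s) = 2*sqrt(2), so
  b(s)^2 = 8.
Integrating from 0 to t:
  <X>_t = int_0^t (8) ds = 8*t.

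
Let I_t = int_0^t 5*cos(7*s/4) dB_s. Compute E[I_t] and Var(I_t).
E[I_t] = 0; Var(I_t) = 25*t/2 + 25*sin(7*t/2)/7

The Itô integral of a deterministic integrand f(s) has mean 0 because each increment f(s) * (B_{s+ds} - B_s) has mean 0. By the Itô isometry:
  Var( int_0^t f(s) dB_s ) = E[ (int_0^t f(s) dB_s)^2 ] = int_0^t f(s)^2 ds.
Here f(s) = 5*cos(7*s/4), so f(s)^2 = 25*cos(7*s/4)^2. Integrate:
  int_0^t (25*cos(7*s/4)^2) ds = 25*t/2 + 25*sin(7*t/2)/7.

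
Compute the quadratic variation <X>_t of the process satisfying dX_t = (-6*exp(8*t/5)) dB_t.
<X>_t = 45*exp(16*t/5)/4 - 45/4

For an Itô process dX_t = a(t) dt + b(t) dB_t, the quadratic variation is <X>_t = int_0^t b(s)^2 ds (the drift term does not contribute). Here b(s) = -6*exp(8*s/5), so
  b(s)^2 = 36*exp(16*s/5).
Integrating from 0 to t:
  <X>_t = int_0^t (36*exp(16*s/5)) ds = 45*exp(16*t/5)/4 - 45/4.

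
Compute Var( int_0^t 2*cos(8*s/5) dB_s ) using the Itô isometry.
Var = 2*t + 5*sin(8*t/5)*cos(8*t/5)/4

The Itô integral of a deterministic integrand f(s) has mean 0 because each increment f(s) * (B_{s+ds} - B_s) has mean 0. By the Itô isometry:
  Var( int_0^t f(s) dB_s ) = E[ (int_0^t f(s) dB_s)^2 ] = int_0^t f(s)^2 ds.
Here f(s) = 2*cos(8*s/5), so f(s)^2 = 4*cos(8*s/5)^2. Integrate:
  int_0^t (4*cos(8*s/5)^2) ds = 2*t + 5*sin(8*t/5)*cos(8*t/5)/4.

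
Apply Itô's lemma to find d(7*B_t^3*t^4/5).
d(7*B_t^3*t^4/5) = (7*B_t*t^3*(4*B_t^2 + 3*t)/5) dt + (21*B_t^2*t^4/5) dB_t

Itô's formula for f(t, x): d f(t, B_t) = (f_t + (1/2) f_xx) dt + f_x dB_t. Compute partials of f(t, x) = 7*t^4*x^3/5:
  f_t(t,x)  = 28*t^3*x^3/5
  f_x(t,x)  = 21*t^4*x^2/5
  f_xx(t,x) = 42*t^4*x/5
Assemble drift = f_t + (1/2) f_xx = 7*t^3*x*(3*t + 4*x^2)/5 and diffusion = f_x = 21*t^4*x^2/5. Substituting x = B_t:
  d(7*B_t^3*t^4/5) = (7*B_t*t^3*(4*B_t^2 + 3*t)/5) dt + (21*B_t^2*t^4/5) dB_t.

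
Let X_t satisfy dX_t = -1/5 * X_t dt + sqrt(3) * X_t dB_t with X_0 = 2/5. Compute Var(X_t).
Var(X_t) = (4*exp(3*t) - 4)*exp(-2*t/5)/25

For GBM dX = mu X dt + sigma X dB with X_0 = x_0, apply Itô to Y = log X: dY = (mu - sigma^2/2) dt + sigma dB, so Y_t = log(x_0) + (mu - sigma^2/2) t + sigma B_t and hence X_t = x_0 * exp((mu - sigma^2/2) t + sigma B_t).
With mu = -1/5, sigma = sqrt(3), x_0 = 2/5, this gives:
  X_t = 2/5 * exp((-17/10) * t + (sqrt(3)) * B_t).
Since sigma*B_t ~ Normal(0, sigma^2 t), E[exp(sigma*B_t)] = exp(sigma^2 t / 2); so E[X_t] = x_0 * exp((mu - sigma^2/2) t) * exp(sigma^2 t / 2) = x_0 * exp(mu t) = 2*exp(-t/5)/5.
Var(X_t) = E[X_t^2] - (E[X_t])^2 = x_0^2 * exp(2 mu t) * (exp(sigma^2 t) - 1) = (4*exp(3*t) - 4)*exp(-2*t/5)/25.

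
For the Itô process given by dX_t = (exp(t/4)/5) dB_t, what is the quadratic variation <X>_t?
<X>_t = 2*exp(t/2)/25 - 2/25

For an Itô process dX_t = a(t) dt + b(t) dB_t, the quadratic variation is <X>_t = int_0^t b(s)^2 ds (the drift term does not contribute). Here b(s) = exp(s/4)/5, so
  b(s)^2 = exp(s/2)/25.
Integrating from 0 to t:
  <X>_t = int_0^t (exp(s/2)/25) ds = 2*exp(t/2)/25 - 2/25.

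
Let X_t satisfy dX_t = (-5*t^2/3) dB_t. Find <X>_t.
<X>_t = 5*t^5/9

For an Itô process dX_t = a(t) dt + b(t) dB_t, the quadratic variation is <X>_t = int_0^t b(s)^2 ds (the drift term does not contribute). Here b(s) = -5*s^2/3, so
  b(s)^2 = 25*s^4/9.
Integrating from 0 to t:
  <X>_t = int_0^t (25*s^4/9) ds = 5*t^5/9.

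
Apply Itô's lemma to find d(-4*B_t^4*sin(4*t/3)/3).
d(-4*B_t^4*sin(4*t/3)/3) = (-8*B_t^2*(2*B_t^2*cos(4*t/3)/9 + sin(4*t/3))) dt + (-16*B_t^3*sin(4*t/3)/3) dB_t

Itô's formula for f(t, x): d f(t, B_t) = (f_t + (1/2) f_xx) dt + f_x dB_t. Compute partials of f(t, x) = -4*x^4*sin(4*t/3)/3:
  f_t(t,x)  = -16*x^4*cos(4*t/3)/9
  f_x(t,x)  = -16*x^3*sin(4*t/3)/3
  f_xx(t,x) = -16*x^2*sin(4*t/3)
Assemble drift = f_t + (1/2) f_xx = -8*x^2*(2*x^2*cos(4*t/3)/9 + sin(4*t/3)) and diffusion = f_x = -16*x^3*sin(4*t/3)/3. Substituting x = B_t:
  d(-4*B_t^4*sin(4*t/3)/3) = (-8*B_t^2*(2*B_t^2*cos(4*t/3)/9 + sin(4*t/3))) dt + (-16*B_t^3*sin(4*t/3)/3) dB_t.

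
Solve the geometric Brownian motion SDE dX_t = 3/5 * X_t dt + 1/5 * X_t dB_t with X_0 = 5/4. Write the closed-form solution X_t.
X_t = 5/4 * exp((29/50) * t + (1/5) * B_t)

For GBM dX = mu X dt + sigma X dB with X_0 = x_0, apply Itô to Y = log X: dY = (mu - sigma^2/2) dt + sigma dB, so Y_t = log(x_0) + (mu - sigma^2/2) t + sigma B_t and hence X_t = x_0 * exp((mu - sigma^2/2) t + sigma B_t).
With mu = 3/5, sigma = 1/5, x_0 = 5/4, this gives:
  X_t = 5/4 * exp((29/50) * t + (1/5) * B_t).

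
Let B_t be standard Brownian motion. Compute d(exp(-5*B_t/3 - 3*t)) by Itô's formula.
d(exp(-5*B_t/3 - 3*t)) = (-29*exp(-5*B_t/3 - 3*t)/18) dt + (-5*exp(-5*B_t/3 - 3*t)/3) dB_t

Itô's formula for f(t, x): d f(t, B_t) = (f_t + (1/2) f_xx) dt + f_x dB_t. Compute partials of f(t, x) = exp(-3*t - 5*x/3):
  f_t(t,x)  = -3*exp(-3*t - 5*x/3)
  f_x(t,x)  = -5*exp(-3*t - 5*x/3)/3
  f_xx(t,x) = 25*exp(-3*t - 5*x/3)/9
Assemble drift = f_t + (1/2) f_xx = -29*exp(-3*t - 5*x/3)/18 and diffusion = f_x = -5*exp(-3*t - 5*x/3)/3. Substituting x = B_t:
  d(exp(-5*B_t/3 - 3*t)) = (-29*exp(-5*B_t/3 - 3*t)/18) dt + (-5*exp(-5*B_t/3 - 3*t)/3) dB_t.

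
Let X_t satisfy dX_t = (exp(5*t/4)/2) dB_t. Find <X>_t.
<X>_t = exp(5*t/2)/10 - 1/10

For an Itô process dX_t = a(t) dt + b(t) dB_t, the quadratic variation is <X>_t = int_0^t b(s)^2 ds (the drift term does not contribute). Here b(s) = exp(5*s/4)/2, so
  b(s)^2 = exp(5*s/2)/4.
Integrating from 0 to t:
  <X>_t = int_0^t (exp(5*s/2)/4) ds = exp(5*t/2)/10 - 1/10.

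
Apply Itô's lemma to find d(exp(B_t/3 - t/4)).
d(exp(B_t/3 - t/4)) = (-7*exp(B_t/3 - t/4)/36) dt + (exp(B_t/3 - t/4)/3) dB_t

Itô's formula for f(t, x): d f(t, B_t) = (f_t + (1/2) f_xx) dt + f_x dB_t. Compute partials of f(t, x) = exp(-t/4 + x/3):
  f_t(t,x)  = -exp(-t/4 + x/3)/4
  f_x(t,x)  = exp(-t/4 + x/3)/3
  f_xx(t,x) = exp(-t/4 + x/3)/9
Assemble drift = f_t + (1/2) f_xx = -7*exp(-t/4 + x/3)/36 and diffusion = f_x = exp(-t/4 + x/3)/3. Substituting x = B_t:
  d(exp(B_t/3 - t/4)) = (-7*exp(B_t/3 - t/4)/36) dt + (exp(B_t/3 - t/4)/3) dB_t.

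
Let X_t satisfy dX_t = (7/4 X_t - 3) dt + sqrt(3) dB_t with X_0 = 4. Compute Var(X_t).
Var(X_t) = 6*exp(7*t/2)/7 - 6/7

The variance V(t) = Var(X_t) satisfies V'(t) = 2 a V(t) + c^2 with V(0) = 0 (drift coefficient is linear in X, diffusion is constant). With a = 7/4, c = sqrt(3), the solution is
  V(t) = (c^2 / (2 a)) * (exp(2 a t) - 1)
       = (sqrt(3)^2 / (2*(7/4))) * (exp((7/2) t) - 1)
       = 6*exp(7*t/2)/7 - 6/7.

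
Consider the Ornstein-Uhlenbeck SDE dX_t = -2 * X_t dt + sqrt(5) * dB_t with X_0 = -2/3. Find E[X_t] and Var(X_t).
E[X_t] = -2*exp(-2*t)/3; Var(X_t) = 5/4 - 5*exp(-4*t)/4

The OU SDE dX = -theta X dt + sigma dB admits the integrating factor exp(theta t): d(exp(theta t) X_t) = sigma exp(theta t) dB_t. Integrating from 0 to t:
  X_t = x_0 * exp(-theta t) + sigma * int_0^t exp(-theta (t-s)) dB_s.
The Itô integral has mean 0 and (by the Itô isometry) variance sigma^2 * int_0^t exp(-2 theta (t - s)) ds = sigma^2 * (1 - exp(-2 theta t)) / (2 theta).
With theta = 2, sigma = sqrt(5), x_0 = -2/3:
  E[X_t] = -2/3 * exp(-2 t) = -2*exp(-2*t)/3
  Var(X_t) = (sqrt(5))^2 * (1 - exp(-2*2 t)) / (2 * 2) = 5/4 - 5*exp(-4*t)/4.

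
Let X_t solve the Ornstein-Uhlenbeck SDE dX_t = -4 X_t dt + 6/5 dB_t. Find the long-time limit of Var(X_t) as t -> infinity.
lim Var(X_t) = 9/50

The OU SDE dX = -theta X dt + sigma dB admits the integrating factor exp(theta t): d(exp(theta t) X_t) = sigma exp(theta t) dB_t. Integrating from 0 to t gives X_t = x_0 * exp(-theta t) + sigma * int_0^t exp(-theta (t-s)) dB_s for any initial x_0. The Itô integral has variance (by the Itô isometry) sigma^2 * int_0^t exp(-2 theta (t - s)) ds = sigma^2 * (1 - exp(-2 theta t)) / (2 theta), independent of x_0.
With theta = 4, sigma = 6/5:
  Var(X_t) = (6/5)^2 * (1 - exp(-2*4 t)) / (2 * 4) = 9/50 - 9*exp(-8*t)/50.
As t -> infinity, exp(-2*4 t) -> 0, so the stationary variance is sigma^2 / (2 theta) = 9/50.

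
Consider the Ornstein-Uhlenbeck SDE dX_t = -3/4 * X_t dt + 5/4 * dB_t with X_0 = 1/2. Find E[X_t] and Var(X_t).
E[X_t] = exp(-3*t/4)/2; Var(X_t) = 25/24 - 25*exp(-3*t/2)/24

The OU SDE dX = -theta X dt + sigma dB admits the integrating factor exp(theta t): d(exp(theta t) X_t) = sigma exp(theta t) dB_t. Integrating from 0 to t:
  X_t = x_0 * exp(-theta t) + sigma * int_0^t exp(-theta (t-s)) dB_s.
The Itô integral has mean 0 and (by the Itô isometry) variance sigma^2 * int_0^t exp(-2 theta (t - s)) ds = sigma^2 * (1 - exp(-2 theta t)) / (2 theta).
With theta = 3/4, sigma = 5/4, x_0 = 1/2:
  E[X_t] = 1/2 * exp(-3/4 t) = exp(-3*t/4)/2
  Var(X_t) = (5/4)^2 * (1 - exp(-2*3/4 t)) / (2 * 3/4) = 25/24 - 25*exp(-3*t/2)/24.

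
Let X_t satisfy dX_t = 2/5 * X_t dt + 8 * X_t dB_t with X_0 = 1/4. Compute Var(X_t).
Var(X_t) = (exp(64*t) - 1)*exp(4*t/5)/16

For GBM dX = mu X dt + sigma X dB with X_0 = x_0, apply Itô to Y = log X: dY = (mu - sigma^2/2) dt + sigma dB, so Y_t = log(x_0) + (mu - sigma^2/2) t + sigma B_t and hence X_t = x_0 * exp((mu - sigma^2/2) t + sigma B_t).
With mu = 2/5, sigma = 8, x_0 = 1/4, this gives:
  X_t = 1/4 * exp((-158/5) * t + (8) * B_t).
Since sigma*B_t ~ Normal(0, sigma^2 t), E[exp(sigma*B_t)] = exp(sigma^2 t / 2); so E[X_t] = x_0 * exp((mu - sigma^2/2) t) * exp(sigma^2 t / 2) = x_0 * exp(mu t) = exp(2*t/5)/4.
Var(X_t) = E[X_t^2] - (E[X_t])^2 = x_0^2 * exp(2 mu t) * (exp(sigma^2 t) - 1) = (exp(64*t) - 1)*exp(4*t/5)/16.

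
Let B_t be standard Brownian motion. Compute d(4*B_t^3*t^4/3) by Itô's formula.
d(4*B_t^3*t^4/3) = (4*B_t*t^3*(4*B_t^2 + 3*t)/3) dt + (4*B_t^2*t^4) dB_t

Itô's formula for f(t, x): d f(t, B_t) = (f_t + (1/2) f_xx) dt + f_x dB_t. Compute partials of f(t, x) = 4*t^4*x^3/3:
  f_t(t,x)  = 16*t^3*x^3/3
  f_x(t,x)  = 4*t^4*x^2
  f_xx(t,x) = 8*t^4*x
Assemble drift = f_t + (1/2) f_xx = 4*t^3*x*(3*t + 4*x^2)/3 and diffusion = f_x = 4*t^4*x^2. Substituting x = B_t:
  d(4*B_t^3*t^4/3) = (4*B_t*t^3*(4*B_t^2 + 3*t)/3) dt + (4*B_t^2*t^4) dB_t.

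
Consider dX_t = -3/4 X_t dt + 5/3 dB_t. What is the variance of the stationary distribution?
lim Var(X_t) = 50/27

The OU SDE dX = -theta X dt + sigma dB admits the integrating factor exp(theta t): d(exp(theta t) X_t) = sigma exp(theta t) dB_t. Integrating from 0 to t gives X_t = x_0 * exp(-theta t) + sigma * int_0^t exp(-theta (t-s)) dB_s for any initial x_0. The Itô integral has variance (by the Itô isometry) sigma^2 * int_0^t exp(-2 theta (t - s)) ds = sigma^2 * (1 - exp(-2 theta t)) / (2 theta), independent of x_0.
With theta = 3/4, sigma = 5/3:
  Var(X_t) = (5/3)^2 * (1 - exp(-2*3/4 t)) / (2 * 3/4) = 50/27 - 50*exp(-3*t/2)/27.
As t -> infinity, exp(-2*3/4 t) -> 0, so the stationary variance is sigma^2 / (2 theta) = 50/27.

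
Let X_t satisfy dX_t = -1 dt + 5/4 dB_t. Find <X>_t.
<X>_t = 25*t/16

For an Itô process dX_t = a(t) dt + b(t) dB_t, the quadratic variation is <X>_t = int_0^t b(s)^2 ds (the drift term does not contribute). Here b(s) = 5/4, so
  b(s)^2 = 25/16.
Integrating from 0 to t:
  <X>_t = int_0^t (25/16) ds = 25*t/16.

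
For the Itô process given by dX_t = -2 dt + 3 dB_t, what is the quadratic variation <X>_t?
<X>_t = 9*t

For an Itô process dX_t = a(t) dt + b(t) dB_t, the quadratic variation is <X>_t = int_0^t b(s)^2 ds (the drift term does not contribute). Here b(s) = 3, so
  b(s)^2 = 9.
Integrating from 0 to t:
  <X>_t = int_0^t (9) ds = 9*t.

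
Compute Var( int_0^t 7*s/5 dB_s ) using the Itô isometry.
Var = 49*t^3/75

The Itô integral of a deterministic integrand f(s) has mean 0 because each increment f(s) * (B_{s+ds} - B_s) has mean 0. By the Itô isometry:
  Var( int_0^t f(s) dB_s ) = E[ (int_0^t f(s) dB_s)^2 ] = int_0^t f(s)^2 ds.
Here f(s) = 7*s/5, so f(s)^2 = 49*s^2/25. Integrate:
  int_0^t (49*s^2/25) ds = 49*t^3/75.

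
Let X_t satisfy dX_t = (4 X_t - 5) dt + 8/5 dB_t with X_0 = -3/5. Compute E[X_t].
E[X_t] = 5/4 - 37*exp(4*t)/20

Taking expectations and using E[dB_t] = 0, the mean m(t) = E[X_t] satisfies the ODE m'(t) = a m(t) + b with m(0) = x_0. With a = 4, b = -5, x_0 = -3/5, the solution is
  m(t) = x_0 * exp(a t) + (b/a) * (exp(a t) - 1)
       = (-3/5) * exp(4 t) + ((-5)/4) * (exp(4 t) - 1)
       = 5/4 - 37*exp(4*t)/20.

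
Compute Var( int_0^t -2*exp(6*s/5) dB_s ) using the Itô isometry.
Var = 5*exp(12*t/5)/3 - 5/3

The Itô integral of a deterministic integrand f(s) has mean 0 because each increment f(s) * (B_{s+ds} - B_s) has mean 0. By the Itô isometry:
  Var( int_0^t f(s) dB_s ) = E[ (int_0^t f(s) dB_s)^2 ] = int_0^t f(s)^2 ds.
Here f(s) = -2*exp(6*s/5), so f(s)^2 = 4*exp(12*s/5). Integrate:
  int_0^t (4*exp(12*s/5)) ds = 5*exp(12*t/5)/3 - 5/3.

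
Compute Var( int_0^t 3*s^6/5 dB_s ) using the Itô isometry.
Var = 9*t^13/325

The Itô integral of a deterministic integrand f(s) has mean 0 because each increment f(s) * (B_{s+ds} - B_s) has mean 0. By the Itô isometry:
  Var( int_0^t f(s) dB_s ) = E[ (int_0^t f(s) dB_s)^2 ] = int_0^t f(s)^2 ds.
Here f(s) = 3*s^6/5, so f(s)^2 = 9*s^12/25. Integrate:
  int_0^t (9*s^12/25) ds = 9*t^13/325.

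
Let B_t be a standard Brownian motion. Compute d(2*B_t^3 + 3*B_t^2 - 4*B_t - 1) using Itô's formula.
d(2*B_t^3 + 3*B_t^2 - 4*B_t - 1) = (6*B_t + 3) dt + (6*B_t^2 + 6*B_t - 4) dB_t

Itô's formula for f(B_t) gives d f(B_t) = f'(B_t) dB_t + (1/2) f''(B_t) dt. Compute derivatives of f(x) = 2*x^3 + 3*x^2 - 4*x - 1:
  f'(x)  = 6*x^2 + 6*x - 4
  f''(x) = 12*x + 6
Substitute x = B_t and multiply the f'' term by 1/2:
  drift     = (1/2) * (12*x + 6) evaluated at B_t = 6*B_t + 3
  diffusion = (6*x^2 + 6*x - 4) evaluated at B_t = 6*B_t^2 + 6*B_t - 4
Therefore d(2*B_t^3 + 3*B_t^2 - 4*B_t - 1) = (6*B_t + 3) dt + (6*B_t^2 + 6*B_t - 4) dB_t.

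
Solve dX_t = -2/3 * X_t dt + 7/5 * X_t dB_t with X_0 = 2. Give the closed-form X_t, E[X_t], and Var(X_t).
X_t = 2 * exp((-247/150) t + (7/5) B_t); E[X_t] = 2*exp(-2*t/3); Var(X_t) = (4*exp(49*t/25) - 4)*exp(-4*t/3)

For GBM dX = mu X dt + sigma X dB with X_0 = x_0, apply Itô to Y = log X: dY = (mu - sigma^2/2) dt + sigma dB, so Y_t = log(x_0) + (mu - sigma^2/2) t + sigma B_t and hence X_t = x_0 * exp((mu - sigma^2/2) t + sigma B_t).
With mu = -2/3, sigma = 7/5, x_0 = 2, this gives:
  X_t = 2 * exp((-247/150) * t + (7/5) * B_t).
Since sigma*B_t ~ Normal(0, sigma^2 t), E[exp(sigma*B_t)] = exp(sigma^2 t / 2); so E[X_t] = x_0 * exp((mu - sigma^2/2) t) * exp(sigma^2 t / 2) = x_0 * exp(mu t) = 2*exp(-2*t/3).
Var(X_t) = E[X_t^2] - (E[X_t])^2 = x_0^2 * exp(2 mu t) * (exp(sigma^2 t) - 1) = (4*exp(49*t/25) - 4)*exp(-4*t/3).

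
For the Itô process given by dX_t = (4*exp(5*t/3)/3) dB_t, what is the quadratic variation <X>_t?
<X>_t = 8*exp(10*t/3)/15 - 8/15

For an Itô process dX_t = a(t) dt + b(t) dB_t, the quadratic variation is <X>_t = int_0^t b(s)^2 ds (the drift term does not contribute). Here b(s) = 4*exp(5*s/3)/3, so
  b(s)^2 = 16*exp(10*s/3)/9.
Integrating from 0 to t:
  <X>_t = int_0^t (16*exp(10*s/3)/9) ds = 8*exp(10*t/3)/15 - 8/15.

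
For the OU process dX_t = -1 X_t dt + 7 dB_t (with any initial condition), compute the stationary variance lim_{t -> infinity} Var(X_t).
lim Var(X_t) = 49/2

The OU SDE dX = -theta X dt + sigma dB admits the integrating factor exp(theta t): d(exp(theta t) X_t) = sigma exp(theta t) dB_t. Integrating from 0 to t gives X_t = x_0 * exp(-theta t) + sigma * int_0^t exp(-theta (t-s)) dB_s for any initial x_0. The Itô integral has variance (by the Itô isometry) sigma^2 * int_0^t exp(-2 theta (t - s)) ds = sigma^2 * (1 - exp(-2 theta t)) / (2 theta), independent of x_0.
With theta = 1, sigma = 7:
  Var(X_t) = (7)^2 * (1 - exp(-2*1 t)) / (2 * 1) = 49/2 - 49*exp(-2*t)/2.
As t -> infinity, exp(-2*1 t) -> 0, so the stationary variance is sigma^2 / (2 theta) = 49/2.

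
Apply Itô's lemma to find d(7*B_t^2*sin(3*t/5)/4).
d(7*B_t^2*sin(3*t/5)/4) = (21*B_t^2*cos(3*t/5)/20 + 7*sin(3*t/5)/4) dt + (7*B_t*sin(3*t/5)/2) dB_t

Itô's formula for f(t, x): d f(t, B_t) = (f_t + (1/2) f_xx) dt + f_x dB_t. Compute partials of f(t, x) = 7*x^2*sin(3*t/5)/4:
  f_t(t,x)  = 21*x^2*cos(3*t/5)/20
  f_x(t,x)  = 7*x*sin(3*t/5)/2
  f_xx(t,x) = 7*sin(3*t/5)/2
Assemble drift = f_t + (1/2) f_xx = 21*x^2*cos(3*t/5)/20 + 7*sin(3*t/5)/4 and diffusion = f_x = 7*x*sin(3*t/5)/2. Substituting x = B_t:
  d(7*B_t^2*sin(3*t/5)/4) = (21*B_t^2*cos(3*t/5)/20 + 7*sin(3*t/5)/4) dt + (7*B_t*sin(3*t/5)/2) dB_t.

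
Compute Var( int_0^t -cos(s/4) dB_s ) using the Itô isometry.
Var = t/2 + sin(t/2)

The Itô integral of a deterministic integrand f(s) has mean 0 because each increment f(s) * (B_{s+ds} - B_s) has mean 0. By the Itô isometry:
  Var( int_0^t f(s) dB_s ) = E[ (int_0^t f(s) dB_s)^2 ] = int_0^t f(s)^2 ds.
Here f(s) = -cos(s/4), so f(s)^2 = cos(s/4)^2. Integrate:
  int_0^t (cos(s/4)^2) ds = t/2 + sin(t/2).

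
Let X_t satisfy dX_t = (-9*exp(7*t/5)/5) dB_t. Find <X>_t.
<X>_t = 81*exp(14*t/5)/70 - 81/70

For an Itô process dX_t = a(t) dt + b(t) dB_t, the quadratic variation is <X>_t = int_0^t b(s)^2 ds (the drift term does not contribute). Here b(s) = -9*exp(7*s/5)/5, so
  b(s)^2 = 81*exp(14*s/5)/25.
Integrating from 0 to t:
  <X>_t = int_0^t (81*exp(14*s/5)/25) ds = 81*exp(14*t/5)/70 - 81/70.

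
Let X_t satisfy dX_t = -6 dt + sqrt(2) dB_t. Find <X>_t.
<X>_t = 2*t

For an Itô process dX_t = a(t) dt + b(t) dB_t, the quadratic variation is <X>_t = int_0^t b(s)^2 ds (the drift term does not contribute). Here b(s) = sqrt(2), so
  b(s)^2 = 2.
Integrating from 0 to t:
  <X>_t = int_0^t (2) ds = 2*t.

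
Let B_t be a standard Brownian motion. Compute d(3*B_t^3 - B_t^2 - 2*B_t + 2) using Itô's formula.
d(3*B_t^3 - B_t^2 - 2*B_t + 2) = (9*B_t - 1) dt + (9*B_t^2 - 2*B_t - 2) dB_t

Itô's formula for f(B_t) gives d f(B_t) = f'(B_t) dB_t + (1/2) f''(B_t) dt. Compute derivatives of f(x) = 3*x^3 - x^2 - 2*x + 2:
  f'(x)  = 9*x^2 - 2*x - 2
  f''(x) = 18*x - 2
Substitute x = B_t and multiply the f'' term by 1/2:
  drift     = (1/2) * (18*x - 2) evaluated at B_t = 9*B_t - 1
  diffusion = (9*x^2 - 2*x - 2) evaluated at B_t = 9*B_t^2 - 2*B_t - 2
Therefore d(3*B_t^3 - B_t^2 - 2*B_t + 2) = (9*B_t - 1) dt + (9*B_t^2 - 2*B_t - 2) dB_t.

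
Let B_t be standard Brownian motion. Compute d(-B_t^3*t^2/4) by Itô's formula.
d(-B_t^3*t^2/4) = (B_t*t*(-2*B_t^2 - 3*t)/4) dt + (-3*B_t^2*t^2/4) dB_t

Itô's formula for f(t, x): d f(t, B_t) = (f_t + (1/2) f_xx) dt + f_x dB_t. Compute partials of f(t, x) = -t^2*x^3/4:
  f_t(t,x)  = -t*x^3/2
  f_x(t,x)  = -3*t^2*x^2/4
  f_xx(t,x) = -3*t^2*x/2
Assemble drift = f_t + (1/2) f_xx = t*x*(-3*t - 2*x^2)/4 and diffusion = f_x = -3*t^2*x^2/4. Substituting x = B_t:
  d(-B_t^3*t^2/4) = (B_t*t*(-2*B_t^2 - 3*t)/4) dt + (-3*B_t^2*t^2/4) dB_t.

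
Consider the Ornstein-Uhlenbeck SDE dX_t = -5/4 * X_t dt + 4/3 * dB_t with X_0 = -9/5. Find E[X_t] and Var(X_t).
E[X_t] = -9*exp(-5*t/4)/5; Var(X_t) = 32/45 - 32*exp(-5*t/2)/45

The OU SDE dX = -theta X dt + sigma dB admits the integrating factor exp(theta t): d(exp(theta t) X_t) = sigma exp(theta t) dB_t. Integrating from 0 to t:
  X_t = x_0 * exp(-theta t) + sigma * int_0^t exp(-theta (t-s)) dB_s.
The Itô integral has mean 0 and (by the Itô isometry) variance sigma^2 * int_0^t exp(-2 theta (t - s)) ds = sigma^2 * (1 - exp(-2 theta t)) / (2 theta).
With theta = 5/4, sigma = 4/3, x_0 = -9/5:
  E[X_t] = -9/5 * exp(-5/4 t) = -9*exp(-5*t/4)/5
  Var(X_t) = (4/3)^2 * (1 - exp(-2*5/4 t)) / (2 * 5/4) = 32/45 - 32*exp(-5*t/2)/45.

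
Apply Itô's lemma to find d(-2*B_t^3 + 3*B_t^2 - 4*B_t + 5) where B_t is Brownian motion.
d(-2*B_t^3 + 3*B_t^2 - 4*B_t + 5) = (3 - 6*B_t) dt + (-6*B_t^2 + 6*B_t - 4) dB_t

Itô's formula for f(B_t) gives d f(B_t) = f'(B_t) dB_t + (1/2) f''(B_t) dt. Compute derivatives of f(x) = -2*x^3 + 3*x^2 - 4*x + 5:
  f'(x)  = -6*x^2 + 6*x - 4
  f''(x) = 6 - 12*x
Substitute x = B_t and multiply the f'' term by 1/2:
  drift     = (1/2) * (6 - 12*x) evaluated at B_t = 3 - 6*B_t
  diffusion = (-6*x^2 + 6*x - 4) evaluated at B_t = -6*B_t^2 + 6*B_t - 4
Therefore d(-2*B_t^3 + 3*B_t^2 - 4*B_t + 5) = (3 - 6*B_t) dt + (-6*B_t^2 + 6*B_t - 4) dB_t.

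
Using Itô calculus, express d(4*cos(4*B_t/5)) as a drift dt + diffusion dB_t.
d(4*cos(4*B_t/5)) = (-32*cos(4*B_t/5)/25) dt + (-16*sin(4*B_t/5)/5) dB_t

Itô's formula for f(B_t) gives d f(B_t) = f'(B_t) dB_t + (1/2) f''(B_t) dt. Compute derivatives of f(x) = 4*cos(4*x/5):
  f'(x)  = -16*sin(4*x/5)/5
  f''(x) = -64*cos(4*x/5)/25
Substitute x = B_t and multiply the f'' term by 1/2:
  drift     = (1/2) * (-64*cos(4*x/5)/25) evaluated at B_t = -32*cos(4*B_t/5)/25
  diffusion = (-16*sin(4*x/5)/5) evaluated at B_t = -16*sin(4*B_t/5)/5
Therefore d(4*cos(4*B_t/5)) = (-32*cos(4*B_t/5)/25) dt + (-16*sin(4*B_t/5)/5) dB_t.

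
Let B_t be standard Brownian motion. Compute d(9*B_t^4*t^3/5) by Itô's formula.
d(9*B_t^4*t^3/5) = (27*B_t^2*t^2*(B_t^2 + 2*t)/5) dt + (36*B_t^3*t^3/5) dB_t

Itô's formula for f(t, x): d f(t, B_t) = (f_t + (1/2) f_xx) dt + f_x dB_t. Compute partials of f(t, x) = 9*t^3*x^4/5:
  f_t(t,x)  = 27*t^2*x^4/5
  f_x(t,x)  = 36*t^3*x^3/5
  f_xx(t,x) = 108*t^3*x^2/5
Assemble drift = f_t + (1/2) f_xx = 27*t^2*x^2*(2*t + x^2)/5 and diffusion = f_x = 36*t^3*x^3/5. Substituting x = B_t:
  d(9*B_t^4*t^3/5) = (27*B_t^2*t^2*(B_t^2 + 2*t)/5) dt + (36*B_t^3*t^3/5) dB_t.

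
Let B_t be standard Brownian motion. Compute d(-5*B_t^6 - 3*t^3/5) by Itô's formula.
d(-5*B_t^6 - 3*t^3/5) = (-75*B_t^4 - 9*t^2/5) dt + (-30*B_t^5) dB_t

Itô's formula for f(t, x): d f(t, B_t) = (f_t + (1/2) f_xx) dt + f_x dB_t. Compute partials of f(t, x) = -3*t^3/5 - 5*x^6:
  f_t(t,x)  = -9*t^2/5
  f_x(t,x)  = -30*x^5
  f_xx(t,x) = -150*x^4
Assemble drift = f_t + (1/2) f_xx = -9*t^2/5 - 75*x^4 and diffusion = f_x = -30*x^5. Substituting x = B_t:
  d(-5*B_t^6 - 3*t^3/5) = (-75*B_t^4 - 9*t^2/5) dt + (-30*B_t^5) dB_t.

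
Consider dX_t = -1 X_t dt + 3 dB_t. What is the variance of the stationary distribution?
lim Var(X_t) = 9/2

The OU SDE dX = -theta X dt + sigma dB admits the integrating factor exp(theta t): d(exp(theta t) X_t) = sigma exp(theta t) dB_t. Integrating from 0 to t gives X_t = x_0 * exp(-theta t) + sigma * int_0^t exp(-theta (t-s)) dB_s for any initial x_0. The Itô integral has variance (by the Itô isometry) sigma^2 * int_0^t exp(-2 theta (t - s)) ds = sigma^2 * (1 - exp(-2 theta t)) / (2 theta), independent of x_0.
With theta = 1, sigma = 3:
  Var(X_t) = (3)^2 * (1 - exp(-2*1 t)) / (2 * 1) = 9/2 - 9*exp(-2*t)/2.
As t -> infinity, exp(-2*1 t) -> 0, so the stationary variance is sigma^2 / (2 theta) = 9/2.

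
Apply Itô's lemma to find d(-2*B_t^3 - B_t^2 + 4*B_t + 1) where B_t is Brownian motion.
d(-2*B_t^3 - B_t^2 + 4*B_t + 1) = (-6*B_t - 1) dt + (-6*B_t^2 - 2*B_t + 4) dB_t

Itô's formula for f(B_t) gives d f(B_t) = f'(B_t) dB_t + (1/2) f''(B_t) dt. Compute derivatives of f(x) = -2*x^3 - x^2 + 4*x + 1:
  f'(x)  = -6*x^2 - 2*x + 4
  f''(x) = -12*x - 2
Substitute x = B_t and multiply the f'' term by 1/2:
  drift     = (1/2) * (-12*x - 2) evaluated at B_t = -6*B_t - 1
  diffusion = (-6*x^2 - 2*x + 4) evaluated at B_t = -6*B_t^2 - 2*B_t + 4
Therefore d(-2*B_t^3 - B_t^2 + 4*B_t + 1) = (-6*B_t - 1) dt + (-6*B_t^2 - 2*B_t + 4) dB_t.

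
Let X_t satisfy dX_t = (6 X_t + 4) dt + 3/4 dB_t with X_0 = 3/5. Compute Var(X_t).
Var(X_t) = 3*exp(12*t)/64 - 3/64

The variance V(t) = Var(X_t) satisfies V'(t) = 2 a V(t) + c^2 with V(0) = 0 (drift coefficient is linear in X, diffusion is constant). With a = 6, c = 3/4, the solution is
  V(t) = (c^2 / (2 a)) * (exp(2 a t) - 1)
       = ((3/4)^2 / (2*6)) * (exp(12 t) - 1)
       = 3*exp(12*t)/64 - 3/64.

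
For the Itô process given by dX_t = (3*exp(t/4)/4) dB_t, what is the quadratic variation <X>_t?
<X>_t = 9*exp(t/2)/8 - 9/8

For an Itô process dX_t = a(t) dt + b(t) dB_t, the quadratic variation is <X>_t = int_0^t b(s)^2 ds (the drift term does not contribute). Here b(s) = 3*exp(s/4)/4, so
  b(s)^2 = 9*exp(s/2)/16.
Integrating from 0 to t:
  <X>_t = int_0^t (9*exp(s/2)/16) ds = 9*exp(t/2)/8 - 9/8.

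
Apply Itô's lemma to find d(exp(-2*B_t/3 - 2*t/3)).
d(exp(-2*B_t/3 - 2*t/3)) = (-4*exp(-2*B_t/3 - 2*t/3)/9) dt + (-2*exp(-2*B_t/3 - 2*t/3)/3) dB_t

Itô's formula for f(t, x): d f(t, B_t) = (f_t + (1/2) f_xx) dt + f_x dB_t. Compute partials of f(t, x) = exp(-2*t/3 - 2*x/3):
  f_t(t,x)  = -2*exp(-2*t/3 - 2*x/3)/3
  f_x(t,x)  = -2*exp(-2*t/3 - 2*x/3)/3
  f_xx(t,x) = 4*exp(-2*t/3 - 2*x/3)/9
Assemble drift = f_t + (1/2) f_xx = -4*exp(-2*t/3 - 2*x/3)/9 and diffusion = f_x = -2*exp(-2*t/3 - 2*x/3)/3. Substituting x = B_t:
  d(exp(-2*B_t/3 - 2*t/3)) = (-4*exp(-2*B_t/3 - 2*t/3)/9) dt + (-2*exp(-2*B_t/3 - 2*t/3)/3) dB_t.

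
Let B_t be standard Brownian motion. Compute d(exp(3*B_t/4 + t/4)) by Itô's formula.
d(exp(3*B_t/4 + t/4)) = (17*exp(3*B_t/4 + t/4)/32) dt + (3*exp(3*B_t/4 + t/4)/4) dB_t

Itô's formula for f(t, x): d f(t, B_t) = (f_t + (1/2) f_xx) dt + f_x dB_t. Compute partials of f(t, x) = exp(t/4 + 3*x/4):
  f_t(t,x)  = exp(t/4 + 3*x/4)/4
  f_x(t,x)  = 3*exp(t/4 + 3*x/4)/4
  f_xx(t,x) = 9*exp(t/4 + 3*x/4)/16
Assemble drift = f_t + (1/2) f_xx = 17*exp(t/4 + 3*x/4)/32 and diffusion = f_x = 3*exp(t/4 + 3*x/4)/4. Substituting x = B_t:
  d(exp(3*B_t/4 + t/4)) = (17*exp(3*B_t/4 + t/4)/32) dt + (3*exp(3*B_t/4 + t/4)/4) dB_t.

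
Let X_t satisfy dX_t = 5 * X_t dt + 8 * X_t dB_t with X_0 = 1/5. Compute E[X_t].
E[X_t] = exp(5*t)/5

For GBM dX = mu X dt + sigma X dB with X_0 = x_0, apply Itô to Y = log X: dY = (mu - sigma^2/2) dt + sigma dB, so Y_t = log(x_0) + (mu - sigma^2/2) t + sigma B_t and hence X_t = x_0 * exp((mu - sigma^2/2) t + sigma B_t).
With mu = 5, sigma = 8, x_0 = 1/5, this gives:
  X_t = 1/5 * exp((-27) * t + (8) * B_t).
Since sigma*B_t ~ Normal(0, sigma^2 t), E[exp(sigma*B_t)] = exp(sigma^2 t / 2); so E[X_t] = x_0 * exp((mu - sigma^2/2) t) * exp(sigma^2 t / 2) = x_0 * exp(mu t) = exp(5*t)/5.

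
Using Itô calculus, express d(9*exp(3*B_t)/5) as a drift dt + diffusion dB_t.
d(9*exp(3*B_t)/5) = (81*exp(3*B_t)/10) dt + (27*exp(3*B_t)/5) dB_t

Itô's formula for f(B_t) gives d f(B_t) = f'(B_t) dB_t + (1/2) f''(B_t) dt. Compute derivatives of f(x) = 9*exp(3*x)/5:
  f'(x)  = 27*exp(3*x)/5
  f''(x) = 81*exp(3*x)/5
Substitute x = B_t and multiply the f'' term by 1/2:
  drift     = (1/2) * (81*exp(3*x)/5) evaluated at B_t = 81*exp(3*B_t)/10
  diffusion = (27*exp(3*x)/5) evaluated at B_t = 27*exp(3*B_t)/5
Therefore d(9*exp(3*B_t)/5) = (81*exp(3*B_t)/10) dt + (27*exp(3*B_t)/5) dB_t.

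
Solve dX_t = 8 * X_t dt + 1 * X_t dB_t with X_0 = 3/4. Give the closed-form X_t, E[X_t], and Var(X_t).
X_t = 3/4 * exp((15/2) t + (1) B_t); E[X_t] = 3*exp(8*t)/4; Var(X_t) = 9*(exp(t) - 1)*exp(16*t)/16

For GBM dX = mu X dt + sigma X dB with X_0 = x_0, apply Itô to Y = log X: dY = (mu - sigma^2/2) dt + sigma dB, so Y_t = log(x_0) + (mu - sigma^2/2) t + sigma B_t and hence X_t = x_0 * exp((mu - sigma^2/2) t + sigma B_t).
With mu = 8, sigma = 1, x_0 = 3/4, this gives:
  X_t = 3/4 * exp((15/2) * t + (1) * B_t).
Since sigma*B_t ~ Normal(0, sigma^2 t), E[exp(sigma*B_t)] = exp(sigma^2 t / 2); so E[X_t] = x_0 * exp((mu - sigma^2/2) t) * exp(sigma^2 t / 2) = x_0 * exp(mu t) = 3*exp(8*t)/4.
Var(X_t) = E[X_t^2] - (E[X_t])^2 = x_0^2 * exp(2 mu t) * (exp(sigma^2 t) - 1) = 9*(exp(t) - 1)*exp(16*t)/16.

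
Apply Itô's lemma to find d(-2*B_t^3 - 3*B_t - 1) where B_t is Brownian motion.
d(-2*B_t^3 - 3*B_t - 1) = (-6*B_t) dt + (-6*B_t^2 - 3) dB_t

Itô's formula for f(B_t) gives d f(B_t) = f'(B_t) dB_t + (1/2) f''(B_t) dt. Compute derivatives of f(x) = -2*x^3 - 3*x - 1:
  f'(x)  = -6*x^2 - 3
  f''(x) = -12*x
Substitute x = B_t and multiply the f'' term by 1/2:
  drift     = (1/2) * (-12*x) evaluated at B_t = -6*B_t
  diffusion = (-6*x^2 - 3) evaluated at B_t = -6*B_t^2 - 3
Therefore d(-2*B_t^3 - 3*B_t - 1) = (-6*B_t) dt + (-6*B_t^2 - 3) dB_t.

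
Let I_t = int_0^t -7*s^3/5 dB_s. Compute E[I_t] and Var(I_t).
E[I_t] = 0; Var(I_t) = 7*t^7/25

The Itô integral of a deterministic integrand f(s) has mean 0 because each increment f(s) * (B_{s+ds} - B_s) has mean 0. By the Itô isometry:
  Var( int_0^t f(s) dB_s ) = E[ (int_0^t f(s) dB_s)^2 ] = int_0^t f(s)^2 ds.
Here f(s) = -7*s^3/5, so f(s)^2 = 49*s^6/25. Integrate:
  int_0^t (49*s^6/25) ds = 7*t^7/25.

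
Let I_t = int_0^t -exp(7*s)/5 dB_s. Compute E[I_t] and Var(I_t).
E[I_t] = 0; Var(I_t) = exp(14*t)/350 - 1/350

The Itô integral of a deterministic integrand f(s) has mean 0 because each increment f(s) * (B_{s+ds} - B_s) has mean 0. By the Itô isometry:
  Var( int_0^t f(s) dB_s ) = E[ (int_0^t f(s) dB_s)^2 ] = int_0^t f(s)^2 ds.
Here f(s) = -exp(7*s)/5, so f(s)^2 = exp(14*s)/25. Integrate:
  int_0^t (exp(14*s)/25) ds = exp(14*t)/350 - 1/350.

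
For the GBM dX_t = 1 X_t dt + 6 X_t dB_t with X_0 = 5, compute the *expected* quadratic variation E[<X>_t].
E[<X>_t] = 450*exp(38*t)/19 - 450/19

<X>_t = int_0^t (6 * X_s)^2 ds. Taking expectation inside the integral: E[<X>_t] = 6^2 * int_0^t E[X_s^2] ds. For GBM, E[X_s^2] = x_0^2 * exp((2 mu + sigma^2) s). Integrating:
  E[<X>_t] = 6^2 * 5^2 * (exp((2*1 + 6^2) t) - 1) / (2*1 + 6^2)
           = 6^2 * 5^2 * (exp(38 t) - 1) / 38 = 450*exp(38*t)/19 - 450/19.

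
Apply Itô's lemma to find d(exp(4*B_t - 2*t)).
d(exp(4*B_t - 2*t)) = (6*exp(4*B_t - 2*t)) dt + (4*exp(4*B_t - 2*t)) dB_t

Itô's formula for f(t, x): d f(t, B_t) = (f_t + (1/2) f_xx) dt + f_x dB_t. Compute partials of f(t, x) = exp(-2*t + 4*x):
  f_t(t,x)  = -2*exp(-2*t + 4*x)
  f_x(t,x)  = 4*exp(-2*t + 4*x)
  f_xx(t,x) = 16*exp(-2*t + 4*x)
Assemble drift = f_t + (1/2) f_xx = 6*exp(-2*t + 4*x) and diffusion = f_x = 4*exp(-2*t + 4*x). Substituting x = B_t:
  d(exp(4*B_t - 2*t)) = (6*exp(4*B_t - 2*t)) dt + (4*exp(4*B_t - 2*t)) dB_t.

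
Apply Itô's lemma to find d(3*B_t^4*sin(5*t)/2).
d(3*B_t^4*sin(5*t)/2) = (B_t^2*(15*B_t^2*cos(5*t)/2 + 9*sin(5*t))) dt + (6*B_t^3*sin(5*t)) dB_t

Itô's formula for f(t, x): d f(t, B_t) = (f_t + (1/2) f_xx) dt + f_x dB_t. Compute partials of f(t, x) = 3*x^4*sin(5*t)/2:
  f_t(t,x)  = 15*x^4*cos(5*t)/2
  f_x(t,x)  = 6*x^3*sin(5*t)
  f_xx(t,x) = 18*x^2*sin(5*t)
Assemble drift = f_t + (1/2) f_xx = x^2*(15*x^2*cos(5*t)/2 + 9*sin(5*t)) and diffusion = f_x = 6*x^3*sin(5*t). Substituting x = B_t:
  d(3*B_t^4*sin(5*t)/2) = (B_t^2*(15*B_t^2*cos(5*t)/2 + 9*sin(5*t))) dt + (6*B_t^3*sin(5*t)) dB_t.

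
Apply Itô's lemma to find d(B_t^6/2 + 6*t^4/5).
d(B_t^6/2 + 6*t^4/5) = (15*B_t^4/2 + 24*t^3/5) dt + (3*B_t^5) dB_t

Itô's formula for f(t, x): d f(t, B_t) = (f_t + (1/2) f_xx) dt + f_x dB_t. Compute partials of f(t, x) = 6*t^4/5 + x^6/2:
  f_t(t,x)  = 24*t^3/5
  f_x(t,x)  = 3*x^5
  f_xx(t,x) = 15*x^4
Assemble drift = f_t + (1/2) f_xx = 24*t^3/5 + 15*x^4/2 and diffusion = f_x = 3*x^5. Substituting x = B_t:
  d(B_t^6/2 + 6*t^4/5) = (15*B_t^4/2 + 24*t^3/5) dt + (3*B_t^5) dB_t.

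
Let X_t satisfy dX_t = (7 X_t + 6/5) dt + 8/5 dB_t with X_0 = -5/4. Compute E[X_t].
E[X_t] = -151*exp(7*t)/140 - 6/35

Taking expectations and using E[dB_t] = 0, the mean m(t) = E[X_t] satisfies the ODE m'(t) = a m(t) + b with m(0) = x_0. With a = 7, b = 6/5, x_0 = -5/4, the solution is
  m(t) = x_0 * exp(a t) + (b/a) * (exp(a t) - 1)
       = (-5/4) * exp(7 t) + ((6/5)/7) * (exp(7 t) - 1)
       = -151*exp(7*t)/140 - 6/35.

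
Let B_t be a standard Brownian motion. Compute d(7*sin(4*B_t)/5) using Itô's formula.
d(7*sin(4*B_t)/5) = (-56*sin(4*B_t)/5) dt + (28*cos(4*B_t)/5) dB_t

Itô's formula for f(B_t) gives d f(B_t) = f'(B_t) dB_t + (1/2) f''(B_t) dt. Compute derivatives of f(x) = 7*sin(4*x)/5:
  f'(x)  = 28*cos(4*x)/5
  f''(x) = -112*sin(4*x)/5
Substitute x = B_t and multiply the f'' term by 1/2:
  drift     = (1/2) * (-112*sin(4*x)/5) evaluated at B_t = -56*sin(4*B_t)/5
  diffusion = (28*cos(4*x)/5) evaluated at B_t = 28*cos(4*B_t)/5
Therefore d(7*sin(4*B_t)/5) = (-56*sin(4*B_t)/5) dt + (28*cos(4*B_t)/5) dB_t.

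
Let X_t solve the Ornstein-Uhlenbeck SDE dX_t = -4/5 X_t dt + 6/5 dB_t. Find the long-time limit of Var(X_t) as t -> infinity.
lim Var(X_t) = 9/10

The OU SDE dX = -theta X dt + sigma dB admits the integrating factor exp(theta t): d(exp(theta t) X_t) = sigma exp(theta t) dB_t. Integrating from 0 to t gives X_t = x_0 * exp(-theta t) + sigma * int_0^t exp(-theta (t-s)) dB_s for any initial x_0. The Itô integral has variance (by the Itô isometry) sigma^2 * int_0^t exp(-2 theta (t - s)) ds = sigma^2 * (1 - exp(-2 theta t)) / (2 theta), independent of x_0.
With theta = 4/5, sigma = 6/5:
  Var(X_t) = (6/5)^2 * (1 - exp(-2*4/5 t)) / (2 * 4/5) = 9/10 - 9*exp(-8*t/5)/10.
As t -> infinity, exp(-2*4/5 t) -> 0, so the stationary variance is sigma^2 / (2 theta) = 9/10.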